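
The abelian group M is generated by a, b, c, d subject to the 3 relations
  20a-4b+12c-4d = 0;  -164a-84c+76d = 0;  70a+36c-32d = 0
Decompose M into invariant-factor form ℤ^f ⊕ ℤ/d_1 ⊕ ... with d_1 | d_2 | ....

rank_ℚ(R)=3; free=4−3=1
SNF(R) diag = [2, 4, 12] → torsion [2, 4, 12]

Answer: M ≅ ℤ^1 ⊕ ℤ/2 ⊕ ℤ/4 ⊕ ℤ/12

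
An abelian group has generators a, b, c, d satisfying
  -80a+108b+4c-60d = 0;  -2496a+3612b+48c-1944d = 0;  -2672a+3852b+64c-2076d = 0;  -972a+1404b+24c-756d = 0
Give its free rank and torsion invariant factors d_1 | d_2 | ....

Answer: M ≅ ℤ/4 ⊕ ℤ/12 ⊕ ℤ/12 ⊕ ℤ/36

Derivation:
rank_ℚ(R)=4; free=4−4=0
SNF(R) diag = [4, 12, 12, 36] → torsion [4, 12, 12, 36]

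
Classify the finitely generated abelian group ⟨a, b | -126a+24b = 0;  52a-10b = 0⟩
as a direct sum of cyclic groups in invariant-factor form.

Answer: M ≅ ℤ/2 ⊕ ℤ/6

Derivation:
rank_ℚ(R)=2; free=2−2=0
SNF(R) diag = [2, 6] → torsion [2, 6]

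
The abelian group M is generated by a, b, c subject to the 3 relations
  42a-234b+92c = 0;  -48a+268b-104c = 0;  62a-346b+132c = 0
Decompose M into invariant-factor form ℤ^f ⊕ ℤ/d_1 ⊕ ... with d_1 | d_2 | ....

Answer: M ≅ ℤ/2 ⊕ ℤ/4 ⊕ ℤ/8

Derivation:
rank_ℚ(R)=3; free=3−3=0
SNF(R) diag = [2, 4, 8] → torsion [2, 4, 8]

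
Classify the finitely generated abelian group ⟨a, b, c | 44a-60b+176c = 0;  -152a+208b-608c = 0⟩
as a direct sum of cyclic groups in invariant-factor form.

Answer: M ≅ ℤ^1 ⊕ ℤ/4 ⊕ ℤ/8

Derivation:
rank_ℚ(R)=2; free=3−2=1
SNF(R) diag = [4, 8] → torsion [4, 8]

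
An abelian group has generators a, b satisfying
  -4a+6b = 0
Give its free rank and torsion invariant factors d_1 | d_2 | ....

Answer: M ≅ ℤ^1 ⊕ ℤ/2

Derivation:
rank_ℚ(R)=1; free=2−1=1
SNF(R) diag = [2] → torsion [2]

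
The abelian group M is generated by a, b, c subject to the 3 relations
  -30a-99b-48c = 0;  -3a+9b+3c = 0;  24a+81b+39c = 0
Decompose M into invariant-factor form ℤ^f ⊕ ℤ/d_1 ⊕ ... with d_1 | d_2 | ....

rank_ℚ(R)=3; free=3−3=0
SNF(R) diag = [3, 3, 9] → torsion [3, 3, 9]

Answer: M ≅ ℤ/3 ⊕ ℤ/3 ⊕ ℤ/9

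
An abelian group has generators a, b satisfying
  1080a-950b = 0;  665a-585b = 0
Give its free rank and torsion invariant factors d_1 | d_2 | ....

rank_ℚ(R)=2; free=2−2=0
SNF(R) diag = [5, 10] → torsion [5, 10]

Answer: M ≅ ℤ/5 ⊕ ℤ/10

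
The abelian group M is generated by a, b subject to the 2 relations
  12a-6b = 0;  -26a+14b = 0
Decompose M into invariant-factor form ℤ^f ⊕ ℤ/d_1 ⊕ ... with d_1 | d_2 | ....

rank_ℚ(R)=2; free=2−2=0
SNF(R) diag = [2, 6] → torsion [2, 6]

Answer: M ≅ ℤ/2 ⊕ ℤ/6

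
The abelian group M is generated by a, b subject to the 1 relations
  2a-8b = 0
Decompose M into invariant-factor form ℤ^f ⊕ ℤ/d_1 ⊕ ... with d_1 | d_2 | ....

rank_ℚ(R)=1; free=2−1=1
SNF(R) diag = [2] → torsion [2]

Answer: M ≅ ℤ^1 ⊕ ℤ/2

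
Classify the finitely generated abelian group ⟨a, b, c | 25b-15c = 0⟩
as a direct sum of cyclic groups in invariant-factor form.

rank_ℚ(R)=1; free=3−1=2
SNF(R) diag = [5] → torsion [5]

Answer: M ≅ ℤ^2 ⊕ ℤ/5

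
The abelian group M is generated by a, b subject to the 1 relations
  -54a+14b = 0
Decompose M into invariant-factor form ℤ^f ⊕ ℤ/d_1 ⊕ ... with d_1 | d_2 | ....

rank_ℚ(R)=1; free=2−1=1
SNF(R) diag = [2] → torsion [2]

Answer: M ≅ ℤ^1 ⊕ ℤ/2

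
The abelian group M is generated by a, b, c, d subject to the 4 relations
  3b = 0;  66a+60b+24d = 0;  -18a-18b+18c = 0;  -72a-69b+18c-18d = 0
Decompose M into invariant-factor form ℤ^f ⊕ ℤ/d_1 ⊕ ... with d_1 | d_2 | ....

Answer: M ≅ ℤ/3 ⊕ ℤ/6 ⊕ ℤ/18 ⊕ ℤ/18

Derivation:
rank_ℚ(R)=4; free=4−4=0
SNF(R) diag = [3, 6, 18, 18] → torsion [3, 6, 18, 18]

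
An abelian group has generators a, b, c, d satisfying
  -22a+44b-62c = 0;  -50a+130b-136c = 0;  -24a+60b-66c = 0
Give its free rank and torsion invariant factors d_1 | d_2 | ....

Answer: M ≅ ℤ^1 ⊕ ℤ/2 ⊕ ℤ/6 ⊕ ℤ/18

Derivation:
rank_ℚ(R)=3; free=4−3=1
SNF(R) diag = [2, 6, 18] → torsion [2, 6, 18]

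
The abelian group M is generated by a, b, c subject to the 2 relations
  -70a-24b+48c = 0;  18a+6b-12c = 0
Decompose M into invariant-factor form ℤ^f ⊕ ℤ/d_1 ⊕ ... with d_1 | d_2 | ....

Answer: M ≅ ℤ^1 ⊕ ℤ/2 ⊕ ℤ/6

Derivation:
rank_ℚ(R)=2; free=3−2=1
SNF(R) diag = [2, 6] → torsion [2, 6]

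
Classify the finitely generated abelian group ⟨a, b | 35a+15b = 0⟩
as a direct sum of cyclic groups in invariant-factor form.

Answer: M ≅ ℤ^1 ⊕ ℤ/5

Derivation:
rank_ℚ(R)=1; free=2−1=1
SNF(R) diag = [5] → torsion [5]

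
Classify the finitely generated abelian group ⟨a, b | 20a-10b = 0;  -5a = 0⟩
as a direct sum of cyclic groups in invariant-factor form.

Answer: M ≅ ℤ/5 ⊕ ℤ/10

Derivation:
rank_ℚ(R)=2; free=2−2=0
SNF(R) diag = [5, 10] → torsion [5, 10]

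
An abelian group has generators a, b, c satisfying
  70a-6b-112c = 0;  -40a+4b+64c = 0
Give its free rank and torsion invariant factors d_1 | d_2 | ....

rank_ℚ(R)=2; free=3−2=1
SNF(R) diag = [2, 4] → torsion [2, 4]

Answer: M ≅ ℤ^1 ⊕ ℤ/2 ⊕ ℤ/4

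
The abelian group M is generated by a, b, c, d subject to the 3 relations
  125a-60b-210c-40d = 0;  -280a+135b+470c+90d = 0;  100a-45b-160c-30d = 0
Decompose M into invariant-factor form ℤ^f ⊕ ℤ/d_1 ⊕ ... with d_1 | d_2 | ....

Answer: M ≅ ℤ^1 ⊕ ℤ/5 ⊕ ℤ/5 ⊕ ℤ/10

Derivation:
rank_ℚ(R)=3; free=4−3=1
SNF(R) diag = [5, 5, 10] → torsion [5, 5, 10]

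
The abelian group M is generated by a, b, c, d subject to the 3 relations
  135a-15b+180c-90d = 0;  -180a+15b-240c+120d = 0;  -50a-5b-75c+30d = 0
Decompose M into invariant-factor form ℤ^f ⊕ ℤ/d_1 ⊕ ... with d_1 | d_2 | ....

Answer: M ≅ ℤ^1 ⊕ ℤ/5 ⊕ ℤ/15 ⊕ ℤ/15

Derivation:
rank_ℚ(R)=3; free=4−3=1
SNF(R) diag = [5, 15, 15] → torsion [5, 15, 15]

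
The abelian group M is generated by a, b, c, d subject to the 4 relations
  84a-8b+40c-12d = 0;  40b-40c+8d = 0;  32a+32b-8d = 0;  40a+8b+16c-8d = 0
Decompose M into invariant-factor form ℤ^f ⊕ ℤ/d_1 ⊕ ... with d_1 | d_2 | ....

Answer: M ≅ ℤ/4 ⊕ ℤ/8 ⊕ ℤ/8 ⊕ ℤ/8

Derivation:
rank_ℚ(R)=4; free=4−4=0
SNF(R) diag = [4, 8, 8, 8] → torsion [4, 8, 8, 8]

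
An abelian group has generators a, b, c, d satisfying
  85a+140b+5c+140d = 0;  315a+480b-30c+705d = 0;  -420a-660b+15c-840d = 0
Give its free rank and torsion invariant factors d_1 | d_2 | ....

rank_ℚ(R)=3; free=4−3=1
SNF(R) diag = [5, 15, 45] → torsion [5, 15, 45]

Answer: M ≅ ℤ^1 ⊕ ℤ/5 ⊕ ℤ/15 ⊕ ℤ/45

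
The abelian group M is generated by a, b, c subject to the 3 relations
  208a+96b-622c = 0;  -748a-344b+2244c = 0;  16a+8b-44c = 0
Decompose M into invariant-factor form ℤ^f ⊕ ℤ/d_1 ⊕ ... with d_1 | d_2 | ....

rank_ℚ(R)=3; free=3−3=0
SNF(R) diag = [2, 4, 8] → torsion [2, 4, 8]

Answer: M ≅ ℤ/2 ⊕ ℤ/4 ⊕ ℤ/8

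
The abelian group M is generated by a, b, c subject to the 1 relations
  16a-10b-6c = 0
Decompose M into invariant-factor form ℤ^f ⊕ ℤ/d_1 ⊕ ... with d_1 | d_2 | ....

Answer: M ≅ ℤ^2 ⊕ ℤ/2

Derivation:
rank_ℚ(R)=1; free=3−1=2
SNF(R) diag = [2] → torsion [2]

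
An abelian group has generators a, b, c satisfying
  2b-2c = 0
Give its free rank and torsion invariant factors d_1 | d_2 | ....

rank_ℚ(R)=1; free=3−1=2
SNF(R) diag = [2] → torsion [2]

Answer: M ≅ ℤ^2 ⊕ ℤ/2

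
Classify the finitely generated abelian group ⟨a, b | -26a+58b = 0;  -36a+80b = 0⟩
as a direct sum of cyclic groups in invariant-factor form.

rank_ℚ(R)=2; free=2−2=0
SNF(R) diag = [2, 4] → torsion [2, 4]

Answer: M ≅ ℤ/2 ⊕ ℤ/4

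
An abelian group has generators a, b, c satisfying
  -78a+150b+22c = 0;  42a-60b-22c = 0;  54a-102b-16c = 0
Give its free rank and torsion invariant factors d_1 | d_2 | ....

rank_ℚ(R)=3; free=3−3=0
SNF(R) diag = [2, 6, 18] → torsion [2, 6, 18]

Answer: M ≅ ℤ/2 ⊕ ℤ/6 ⊕ ℤ/18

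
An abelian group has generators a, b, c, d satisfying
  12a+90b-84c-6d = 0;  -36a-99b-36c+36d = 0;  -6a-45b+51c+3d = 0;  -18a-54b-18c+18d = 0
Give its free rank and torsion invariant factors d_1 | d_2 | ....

Answer: M ≅ ℤ/3 ⊕ ℤ/9 ⊕ ℤ/18 ⊕ ℤ/18

Derivation:
rank_ℚ(R)=4; free=4−4=0
SNF(R) diag = [3, 9, 18, 18] → torsion [3, 9, 18, 18]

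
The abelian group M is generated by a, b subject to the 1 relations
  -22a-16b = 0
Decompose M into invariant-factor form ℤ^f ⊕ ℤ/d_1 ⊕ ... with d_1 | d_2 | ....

Answer: M ≅ ℤ^1 ⊕ ℤ/2

Derivation:
rank_ℚ(R)=1; free=2−1=1
SNF(R) diag = [2] → torsion [2]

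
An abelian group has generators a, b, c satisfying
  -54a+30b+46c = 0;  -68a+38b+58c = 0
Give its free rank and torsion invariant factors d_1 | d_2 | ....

rank_ℚ(R)=2; free=3−2=1
SNF(R) diag = [2, 2] → torsion [2, 2]

Answer: M ≅ ℤ^1 ⊕ ℤ/2 ⊕ ℤ/2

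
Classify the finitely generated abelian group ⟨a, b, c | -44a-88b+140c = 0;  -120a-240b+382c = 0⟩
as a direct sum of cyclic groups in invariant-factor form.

rank_ℚ(R)=2; free=3−2=1
SNF(R) diag = [2, 4] → torsion [2, 4]

Answer: M ≅ ℤ^1 ⊕ ℤ/2 ⊕ ℤ/4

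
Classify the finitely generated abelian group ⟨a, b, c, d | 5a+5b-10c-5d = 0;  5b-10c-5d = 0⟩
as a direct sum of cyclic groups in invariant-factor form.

Answer: M ≅ ℤ^2 ⊕ ℤ/5 ⊕ ℤ/5

Derivation:
rank_ℚ(R)=2; free=4−2=2
SNF(R) diag = [5, 5] → torsion [5, 5]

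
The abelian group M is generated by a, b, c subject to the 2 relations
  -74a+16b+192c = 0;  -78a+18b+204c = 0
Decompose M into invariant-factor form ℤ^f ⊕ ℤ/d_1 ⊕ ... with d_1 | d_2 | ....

rank_ℚ(R)=2; free=3−2=1
SNF(R) diag = [2, 6] → torsion [2, 6]

Answer: M ≅ ℤ^1 ⊕ ℤ/2 ⊕ ℤ/6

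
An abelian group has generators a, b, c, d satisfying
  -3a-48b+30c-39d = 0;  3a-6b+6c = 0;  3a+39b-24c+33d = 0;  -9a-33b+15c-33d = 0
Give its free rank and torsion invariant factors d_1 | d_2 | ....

rank_ℚ(R)=4; free=4−4=0
SNF(R) diag = [3, 3, 3, 3] → torsion [3, 3, 3, 3]

Answer: M ≅ ℤ/3 ⊕ ℤ/3 ⊕ ℤ/3 ⊕ ℤ/3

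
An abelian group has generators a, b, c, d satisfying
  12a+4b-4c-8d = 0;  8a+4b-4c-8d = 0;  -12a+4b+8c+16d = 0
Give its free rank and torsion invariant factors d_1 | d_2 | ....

Answer: M ≅ ℤ^1 ⊕ ℤ/4 ⊕ ℤ/4 ⊕ ℤ/12

Derivation:
rank_ℚ(R)=3; free=4−3=1
SNF(R) diag = [4, 4, 12] → torsion [4, 4, 12]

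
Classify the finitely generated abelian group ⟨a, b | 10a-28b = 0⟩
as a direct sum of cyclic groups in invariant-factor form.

Answer: M ≅ ℤ^1 ⊕ ℤ/2

Derivation:
rank_ℚ(R)=1; free=2−1=1
SNF(R) diag = [2] → torsion [2]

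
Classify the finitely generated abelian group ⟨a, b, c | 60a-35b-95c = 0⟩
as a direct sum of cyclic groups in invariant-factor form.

rank_ℚ(R)=1; free=3−1=2
SNF(R) diag = [5] → torsion [5]

Answer: M ≅ ℤ^2 ⊕ ℤ/5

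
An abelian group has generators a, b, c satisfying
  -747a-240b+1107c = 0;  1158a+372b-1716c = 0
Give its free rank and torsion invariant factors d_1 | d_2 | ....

Answer: M ≅ ℤ^1 ⊕ ℤ/3 ⊕ ℤ/6

Derivation:
rank_ℚ(R)=2; free=3−2=1
SNF(R) diag = [3, 6] → torsion [3, 6]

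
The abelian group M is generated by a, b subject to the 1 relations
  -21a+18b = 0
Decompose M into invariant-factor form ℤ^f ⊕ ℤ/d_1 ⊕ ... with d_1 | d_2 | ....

rank_ℚ(R)=1; free=2−1=1
SNF(R) diag = [3] → torsion [3]

Answer: M ≅ ℤ^1 ⊕ ℤ/3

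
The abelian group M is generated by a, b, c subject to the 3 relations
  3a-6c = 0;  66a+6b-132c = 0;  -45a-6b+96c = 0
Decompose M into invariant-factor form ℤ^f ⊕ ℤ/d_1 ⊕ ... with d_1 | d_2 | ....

rank_ℚ(R)=3; free=3−3=0
SNF(R) diag = [3, 6, 6] → torsion [3, 6, 6]

Answer: M ≅ ℤ/3 ⊕ ℤ/6 ⊕ ℤ/6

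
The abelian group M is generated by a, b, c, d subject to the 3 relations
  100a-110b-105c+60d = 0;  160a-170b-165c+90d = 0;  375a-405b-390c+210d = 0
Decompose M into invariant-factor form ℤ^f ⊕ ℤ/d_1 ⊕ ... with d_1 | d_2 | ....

rank_ℚ(R)=3; free=4−3=1
SNF(R) diag = [5, 15, 30] → torsion [5, 15, 30]

Answer: M ≅ ℤ^1 ⊕ ℤ/5 ⊕ ℤ/15 ⊕ ℤ/30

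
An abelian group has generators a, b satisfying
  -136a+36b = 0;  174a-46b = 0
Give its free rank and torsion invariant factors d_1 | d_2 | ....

Answer: M ≅ ℤ/2 ⊕ ℤ/4

Derivation:
rank_ℚ(R)=2; free=2−2=0
SNF(R) diag = [2, 4] → torsion [2, 4]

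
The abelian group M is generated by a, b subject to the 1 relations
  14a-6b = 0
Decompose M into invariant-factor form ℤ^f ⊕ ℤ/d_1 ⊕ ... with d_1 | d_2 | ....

rank_ℚ(R)=1; free=2−1=1
SNF(R) diag = [2] → torsion [2]

Answer: M ≅ ℤ^1 ⊕ ℤ/2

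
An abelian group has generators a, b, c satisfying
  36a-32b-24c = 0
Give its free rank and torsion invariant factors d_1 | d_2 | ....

rank_ℚ(R)=1; free=3−1=2
SNF(R) diag = [4] → torsion [4]

Answer: M ≅ ℤ^2 ⊕ ℤ/4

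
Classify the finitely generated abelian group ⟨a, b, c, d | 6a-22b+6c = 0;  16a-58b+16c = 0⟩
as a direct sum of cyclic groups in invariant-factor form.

rank_ℚ(R)=2; free=4−2=2
SNF(R) diag = [2, 2] → torsion [2, 2]

Answer: M ≅ ℤ^2 ⊕ ℤ/2 ⊕ ℤ/2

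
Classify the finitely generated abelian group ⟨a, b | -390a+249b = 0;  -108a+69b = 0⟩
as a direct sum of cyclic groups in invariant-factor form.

rank_ℚ(R)=2; free=2−2=0
SNF(R) diag = [3, 6] → torsion [3, 6]

Answer: M ≅ ℤ/3 ⊕ ℤ/6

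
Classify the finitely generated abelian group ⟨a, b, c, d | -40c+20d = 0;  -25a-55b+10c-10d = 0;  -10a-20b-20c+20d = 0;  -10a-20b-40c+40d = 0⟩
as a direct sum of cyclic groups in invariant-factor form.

Answer: M ≅ ℤ/5 ⊕ ℤ/10 ⊕ ℤ/20 ⊕ ℤ/20

Derivation:
rank_ℚ(R)=4; free=4−4=0
SNF(R) diag = [5, 10, 20, 20] → torsion [5, 10, 20, 20]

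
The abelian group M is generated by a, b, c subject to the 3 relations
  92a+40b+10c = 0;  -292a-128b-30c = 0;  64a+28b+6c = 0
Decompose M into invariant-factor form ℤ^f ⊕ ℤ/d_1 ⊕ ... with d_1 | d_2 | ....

Answer: M ≅ ℤ/2 ⊕ ℤ/4 ⊕ ℤ/8

Derivation:
rank_ℚ(R)=3; free=3−3=0
SNF(R) diag = [2, 4, 8] → torsion [2, 4, 8]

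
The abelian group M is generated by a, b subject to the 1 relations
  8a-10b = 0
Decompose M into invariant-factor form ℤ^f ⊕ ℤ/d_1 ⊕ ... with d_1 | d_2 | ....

rank_ℚ(R)=1; free=2−1=1
SNF(R) diag = [2] → torsion [2]

Answer: M ≅ ℤ^1 ⊕ ℤ/2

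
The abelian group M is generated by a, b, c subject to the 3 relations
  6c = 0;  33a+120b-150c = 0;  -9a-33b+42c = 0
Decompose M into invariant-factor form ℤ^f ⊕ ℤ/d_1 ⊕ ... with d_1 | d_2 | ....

rank_ℚ(R)=3; free=3−3=0
SNF(R) diag = [3, 3, 6] → torsion [3, 3, 6]

Answer: M ≅ ℤ/3 ⊕ ℤ/3 ⊕ ℤ/6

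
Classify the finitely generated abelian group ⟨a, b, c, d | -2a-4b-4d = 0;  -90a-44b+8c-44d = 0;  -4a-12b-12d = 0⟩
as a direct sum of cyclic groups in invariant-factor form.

rank_ℚ(R)=3; free=4−3=1
SNF(R) diag = [2, 4, 8] → torsion [2, 4, 8]

Answer: M ≅ ℤ^1 ⊕ ℤ/2 ⊕ ℤ/4 ⊕ ℤ/8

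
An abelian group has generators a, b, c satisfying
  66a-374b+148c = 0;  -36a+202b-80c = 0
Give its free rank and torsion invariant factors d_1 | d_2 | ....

Answer: M ≅ ℤ^1 ⊕ ℤ/2 ⊕ ℤ/6

Derivation:
rank_ℚ(R)=2; free=3−2=1
SNF(R) diag = [2, 6] → torsion [2, 6]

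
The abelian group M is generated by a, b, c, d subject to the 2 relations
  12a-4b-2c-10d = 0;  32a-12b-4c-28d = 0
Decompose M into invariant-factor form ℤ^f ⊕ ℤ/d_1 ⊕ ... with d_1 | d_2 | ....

rank_ℚ(R)=2; free=4−2=2
SNF(R) diag = [2, 4] → torsion [2, 4]

Answer: M ≅ ℤ^2 ⊕ ℤ/2 ⊕ ℤ/4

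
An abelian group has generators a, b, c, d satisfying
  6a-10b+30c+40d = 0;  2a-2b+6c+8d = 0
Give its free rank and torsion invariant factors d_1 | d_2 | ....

rank_ℚ(R)=2; free=4−2=2
SNF(R) diag = [2, 4] → torsion [2, 4]

Answer: M ≅ ℤ^2 ⊕ ℤ/2 ⊕ ℤ/4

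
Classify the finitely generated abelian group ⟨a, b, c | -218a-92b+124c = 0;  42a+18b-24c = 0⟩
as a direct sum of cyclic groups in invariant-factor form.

rank_ℚ(R)=2; free=3−2=1
SNF(R) diag = [2, 6] → torsion [2, 6]

Answer: M ≅ ℤ^1 ⊕ ℤ/2 ⊕ ℤ/6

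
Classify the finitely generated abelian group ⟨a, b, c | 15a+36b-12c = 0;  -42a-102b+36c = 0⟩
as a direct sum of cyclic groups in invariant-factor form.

rank_ℚ(R)=2; free=3−2=1
SNF(R) diag = [3, 6] → torsion [3, 6]

Answer: M ≅ ℤ^1 ⊕ ℤ/3 ⊕ ℤ/6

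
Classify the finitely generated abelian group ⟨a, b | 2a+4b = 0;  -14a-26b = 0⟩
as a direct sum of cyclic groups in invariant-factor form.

rank_ℚ(R)=2; free=2−2=0
SNF(R) diag = [2, 2] → torsion [2, 2]

Answer: M ≅ ℤ/2 ⊕ ℤ/2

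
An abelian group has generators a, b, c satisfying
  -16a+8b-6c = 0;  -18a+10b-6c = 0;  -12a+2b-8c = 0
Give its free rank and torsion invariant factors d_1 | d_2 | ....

Answer: M ≅ ℤ/2 ⊕ ℤ/2 ⊕ ℤ/2

Derivation:
rank_ℚ(R)=3; free=3−3=0
SNF(R) diag = [2, 2, 2] → torsion [2, 2, 2]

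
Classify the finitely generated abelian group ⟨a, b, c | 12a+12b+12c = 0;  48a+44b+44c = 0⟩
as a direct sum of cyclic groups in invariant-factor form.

rank_ℚ(R)=2; free=3−2=1
SNF(R) diag = [4, 12] → torsion [4, 12]

Answer: M ≅ ℤ^1 ⊕ ℤ/4 ⊕ ℤ/12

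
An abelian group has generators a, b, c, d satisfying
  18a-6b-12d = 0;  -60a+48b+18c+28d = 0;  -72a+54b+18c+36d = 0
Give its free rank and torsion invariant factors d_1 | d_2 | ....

rank_ℚ(R)=3; free=4−3=1
SNF(R) diag = [2, 6, 18] → torsion [2, 6, 18]

Answer: M ≅ ℤ^1 ⊕ ℤ/2 ⊕ ℤ/6 ⊕ ℤ/18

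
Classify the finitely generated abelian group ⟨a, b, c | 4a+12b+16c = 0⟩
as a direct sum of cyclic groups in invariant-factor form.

rank_ℚ(R)=1; free=3−1=2
SNF(R) diag = [4] → torsion [4]

Answer: M ≅ ℤ^2 ⊕ ℤ/4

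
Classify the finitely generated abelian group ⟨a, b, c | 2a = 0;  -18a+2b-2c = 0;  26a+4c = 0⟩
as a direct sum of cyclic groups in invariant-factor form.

rank_ℚ(R)=3; free=3−3=0
SNF(R) diag = [2, 2, 4] → torsion [2, 2, 4]

Answer: M ≅ ℤ/2 ⊕ ℤ/2 ⊕ ℤ/4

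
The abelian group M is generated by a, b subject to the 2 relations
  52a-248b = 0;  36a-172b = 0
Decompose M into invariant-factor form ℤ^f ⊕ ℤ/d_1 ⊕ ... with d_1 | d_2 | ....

rank_ℚ(R)=2; free=2−2=0
SNF(R) diag = [4, 4] → torsion [4, 4]

Answer: M ≅ ℤ/4 ⊕ ℤ/4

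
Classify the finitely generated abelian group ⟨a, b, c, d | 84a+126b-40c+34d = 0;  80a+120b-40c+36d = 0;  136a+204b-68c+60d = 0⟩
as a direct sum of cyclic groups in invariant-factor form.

Answer: M ≅ ℤ^1 ⊕ ℤ/2 ⊕ ℤ/4 ⊕ ℤ/12

Derivation:
rank_ℚ(R)=3; free=4−3=1
SNF(R) diag = [2, 4, 12] → torsion [2, 4, 12]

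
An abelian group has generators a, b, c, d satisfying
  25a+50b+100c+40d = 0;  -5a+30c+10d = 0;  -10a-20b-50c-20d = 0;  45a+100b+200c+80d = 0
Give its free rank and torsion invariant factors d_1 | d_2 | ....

rank_ℚ(R)=4; free=4−4=0
SNF(R) diag = [5, 10, 10, 10] → torsion [5, 10, 10, 10]

Answer: M ≅ ℤ/5 ⊕ ℤ/10 ⊕ ℤ/10 ⊕ ℤ/10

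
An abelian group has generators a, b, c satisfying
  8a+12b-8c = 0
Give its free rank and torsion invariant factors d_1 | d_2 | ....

Answer: M ≅ ℤ^2 ⊕ ℤ/4

Derivation:
rank_ℚ(R)=1; free=3−1=2
SNF(R) diag = [4] → torsion [4]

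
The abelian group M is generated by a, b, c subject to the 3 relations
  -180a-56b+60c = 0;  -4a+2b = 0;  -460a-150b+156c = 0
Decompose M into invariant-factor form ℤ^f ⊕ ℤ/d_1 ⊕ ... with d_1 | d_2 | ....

Answer: M ≅ ℤ/2 ⊕ ℤ/4 ⊕ ℤ/12

Derivation:
rank_ℚ(R)=3; free=3−3=0
SNF(R) diag = [2, 4, 12] → torsion [2, 4, 12]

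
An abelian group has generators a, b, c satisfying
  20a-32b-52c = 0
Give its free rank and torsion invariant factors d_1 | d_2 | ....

Answer: M ≅ ℤ^2 ⊕ ℤ/4

Derivation:
rank_ℚ(R)=1; free=3−1=2
SNF(R) diag = [4] → torsion [4]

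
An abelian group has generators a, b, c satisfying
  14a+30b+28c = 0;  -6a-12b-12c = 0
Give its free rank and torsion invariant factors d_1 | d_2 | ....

Answer: M ≅ ℤ^1 ⊕ ℤ/2 ⊕ ℤ/6

Derivation:
rank_ℚ(R)=2; free=3−2=1
SNF(R) diag = [2, 6] → torsion [2, 6]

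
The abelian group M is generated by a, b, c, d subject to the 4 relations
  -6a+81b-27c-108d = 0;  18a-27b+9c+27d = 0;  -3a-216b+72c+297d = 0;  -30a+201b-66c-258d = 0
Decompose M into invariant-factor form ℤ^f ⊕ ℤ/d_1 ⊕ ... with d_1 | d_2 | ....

Answer: M ≅ ℤ/3 ⊕ ℤ/3 ⊕ ℤ/9 ⊕ ℤ/27

Derivation:
rank_ℚ(R)=4; free=4−4=0
SNF(R) diag = [3, 3, 9, 27] → torsion [3, 3, 9, 27]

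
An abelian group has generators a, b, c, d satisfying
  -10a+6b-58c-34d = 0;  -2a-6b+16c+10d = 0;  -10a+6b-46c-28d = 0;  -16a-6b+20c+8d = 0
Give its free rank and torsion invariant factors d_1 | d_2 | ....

rank_ℚ(R)=4; free=4−4=0
SNF(R) diag = [2, 6, 6, 6] → torsion [2, 6, 6, 6]

Answer: M ≅ ℤ/2 ⊕ ℤ/6 ⊕ ℤ/6 ⊕ ℤ/6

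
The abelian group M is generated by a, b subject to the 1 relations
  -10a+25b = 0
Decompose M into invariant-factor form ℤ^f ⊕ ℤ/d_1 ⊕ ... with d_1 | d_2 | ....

Answer: M ≅ ℤ^1 ⊕ ℤ/5

Derivation:
rank_ℚ(R)=1; free=2−1=1
SNF(R) diag = [5] → torsion [5]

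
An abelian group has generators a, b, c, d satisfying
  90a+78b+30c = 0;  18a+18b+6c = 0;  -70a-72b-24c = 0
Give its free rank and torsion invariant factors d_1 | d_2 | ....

rank_ℚ(R)=3; free=4−3=1
SNF(R) diag = [2, 6, 12] → torsion [2, 6, 12]

Answer: M ≅ ℤ^1 ⊕ ℤ/2 ⊕ ℤ/6 ⊕ ℤ/12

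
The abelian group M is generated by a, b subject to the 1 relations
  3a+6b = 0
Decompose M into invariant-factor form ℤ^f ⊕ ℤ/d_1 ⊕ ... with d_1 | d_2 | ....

rank_ℚ(R)=1; free=2−1=1
SNF(R) diag = [3] → torsion [3]

Answer: M ≅ ℤ^1 ⊕ ℤ/3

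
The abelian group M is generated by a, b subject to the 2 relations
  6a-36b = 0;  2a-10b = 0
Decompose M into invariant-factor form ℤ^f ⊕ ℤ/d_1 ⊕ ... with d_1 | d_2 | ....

rank_ℚ(R)=2; free=2−2=0
SNF(R) diag = [2, 6] → torsion [2, 6]

Answer: M ≅ ℤ/2 ⊕ ℤ/6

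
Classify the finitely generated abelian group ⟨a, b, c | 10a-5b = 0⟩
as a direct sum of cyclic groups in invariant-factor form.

rank_ℚ(R)=1; free=3−1=2
SNF(R) diag = [5] → torsion [5]

Answer: M ≅ ℤ^2 ⊕ ℤ/5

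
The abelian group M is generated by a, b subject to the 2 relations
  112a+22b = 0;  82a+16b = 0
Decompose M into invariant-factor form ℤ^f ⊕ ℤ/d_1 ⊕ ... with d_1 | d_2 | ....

rank_ℚ(R)=2; free=2−2=0
SNF(R) diag = [2, 6] → torsion [2, 6]

Answer: M ≅ ℤ/2 ⊕ ℤ/6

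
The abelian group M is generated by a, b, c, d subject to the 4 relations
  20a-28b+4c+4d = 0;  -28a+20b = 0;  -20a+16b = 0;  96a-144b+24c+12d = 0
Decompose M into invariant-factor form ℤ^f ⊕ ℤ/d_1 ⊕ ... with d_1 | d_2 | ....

rank_ℚ(R)=4; free=4−4=0
SNF(R) diag = [4, 4, 12, 12] → torsion [4, 4, 12, 12]

Answer: M ≅ ℤ/4 ⊕ ℤ/4 ⊕ ℤ/12 ⊕ ℤ/12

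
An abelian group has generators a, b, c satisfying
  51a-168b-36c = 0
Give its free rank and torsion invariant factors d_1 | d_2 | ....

rank_ℚ(R)=1; free=3−1=2
SNF(R) diag = [3] → torsion [3]

Answer: M ≅ ℤ^2 ⊕ ℤ/3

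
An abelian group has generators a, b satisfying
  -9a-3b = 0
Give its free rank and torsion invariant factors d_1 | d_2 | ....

rank_ℚ(R)=1; free=2−1=1
SNF(R) diag = [3] → torsion [3]

Answer: M ≅ ℤ^1 ⊕ ℤ/3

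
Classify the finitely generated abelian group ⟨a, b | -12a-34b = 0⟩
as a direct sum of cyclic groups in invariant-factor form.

rank_ℚ(R)=1; free=2−1=1
SNF(R) diag = [2] → torsion [2]

Answer: M ≅ ℤ^1 ⊕ ℤ/2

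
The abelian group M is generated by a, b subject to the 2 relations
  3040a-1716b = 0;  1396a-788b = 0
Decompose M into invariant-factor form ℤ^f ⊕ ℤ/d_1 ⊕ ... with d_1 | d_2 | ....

Answer: M ≅ ℤ/4 ⊕ ℤ/4

Derivation:
rank_ℚ(R)=2; free=2−2=0
SNF(R) diag = [4, 4] → torsion [4, 4]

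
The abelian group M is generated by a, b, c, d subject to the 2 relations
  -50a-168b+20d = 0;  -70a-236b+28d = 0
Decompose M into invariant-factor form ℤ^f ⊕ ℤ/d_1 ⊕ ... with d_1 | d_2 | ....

Answer: M ≅ ℤ^2 ⊕ ℤ/2 ⊕ ℤ/4

Derivation:
rank_ℚ(R)=2; free=4−2=2
SNF(R) diag = [2, 4] → torsion [2, 4]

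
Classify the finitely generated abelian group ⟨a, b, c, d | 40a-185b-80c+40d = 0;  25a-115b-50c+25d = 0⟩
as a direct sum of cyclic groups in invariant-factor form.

Answer: M ≅ ℤ^2 ⊕ ℤ/5 ⊕ ℤ/5

Derivation:
rank_ℚ(R)=2; free=4−2=2
SNF(R) diag = [5, 5] → torsion [5, 5]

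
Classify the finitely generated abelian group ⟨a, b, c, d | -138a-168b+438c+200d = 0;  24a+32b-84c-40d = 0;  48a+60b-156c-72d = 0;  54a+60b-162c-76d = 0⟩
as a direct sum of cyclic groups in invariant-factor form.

Answer: M ≅ ℤ/2 ⊕ ℤ/4 ⊕ ℤ/12 ⊕ ℤ/12

Derivation:
rank_ℚ(R)=4; free=4−4=0
SNF(R) diag = [2, 4, 12, 12] → torsion [2, 4, 12, 12]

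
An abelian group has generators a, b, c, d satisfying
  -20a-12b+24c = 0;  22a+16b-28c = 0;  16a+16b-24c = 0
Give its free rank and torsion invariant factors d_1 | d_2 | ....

Answer: M ≅ ℤ^1 ⊕ ℤ/2 ⊕ ℤ/4 ⊕ ℤ/8

Derivation:
rank_ℚ(R)=3; free=4−3=1
SNF(R) diag = [2, 4, 8] → torsion [2, 4, 8]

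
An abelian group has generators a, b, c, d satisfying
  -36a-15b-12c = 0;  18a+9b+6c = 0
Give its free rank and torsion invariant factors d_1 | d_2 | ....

Answer: M ≅ ℤ^2 ⊕ ℤ/3 ⊕ ℤ/6

Derivation:
rank_ℚ(R)=2; free=4−2=2
SNF(R) diag = [3, 6] → torsion [3, 6]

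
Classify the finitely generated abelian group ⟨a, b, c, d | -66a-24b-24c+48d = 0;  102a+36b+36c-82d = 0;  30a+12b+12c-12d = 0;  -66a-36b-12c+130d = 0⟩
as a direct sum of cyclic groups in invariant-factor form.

rank_ℚ(R)=4; free=4−4=0
SNF(R) diag = [2, 6, 12, 24] → torsion [2, 6, 12, 24]

Answer: M ≅ ℤ/2 ⊕ ℤ/6 ⊕ ℤ/12 ⊕ ℤ/24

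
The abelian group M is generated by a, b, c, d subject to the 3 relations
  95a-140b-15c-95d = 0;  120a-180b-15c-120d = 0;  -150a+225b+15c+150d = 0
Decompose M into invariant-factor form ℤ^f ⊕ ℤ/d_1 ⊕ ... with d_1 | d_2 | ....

rank_ℚ(R)=3; free=4−3=1
SNF(R) diag = [5, 15, 15] → torsion [5, 15, 15]

Answer: M ≅ ℤ^1 ⊕ ℤ/5 ⊕ ℤ/15 ⊕ ℤ/15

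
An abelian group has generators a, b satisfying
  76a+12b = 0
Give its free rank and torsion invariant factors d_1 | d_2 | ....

Answer: M ≅ ℤ^1 ⊕ ℤ/4

Derivation:
rank_ℚ(R)=1; free=2−1=1
SNF(R) diag = [4] → torsion [4]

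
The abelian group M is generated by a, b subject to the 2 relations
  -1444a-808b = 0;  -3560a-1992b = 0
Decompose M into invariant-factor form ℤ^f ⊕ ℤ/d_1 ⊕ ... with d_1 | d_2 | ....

Answer: M ≅ ℤ/4 ⊕ ℤ/8

Derivation:
rank_ℚ(R)=2; free=2−2=0
SNF(R) diag = [4, 8] → torsion [4, 8]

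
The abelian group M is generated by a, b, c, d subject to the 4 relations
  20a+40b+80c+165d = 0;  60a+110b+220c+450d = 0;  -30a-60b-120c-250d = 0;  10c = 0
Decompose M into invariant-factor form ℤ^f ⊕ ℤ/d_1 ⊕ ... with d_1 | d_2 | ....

Answer: M ≅ ℤ/5 ⊕ ℤ/10 ⊕ ℤ/10 ⊕ ℤ/10

Derivation:
rank_ℚ(R)=4; free=4−4=0
SNF(R) diag = [5, 10, 10, 10] → torsion [5, 10, 10, 10]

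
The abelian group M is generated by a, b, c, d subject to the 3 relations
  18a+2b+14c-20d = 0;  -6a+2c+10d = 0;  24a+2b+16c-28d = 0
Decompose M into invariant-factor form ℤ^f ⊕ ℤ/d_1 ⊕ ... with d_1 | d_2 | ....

rank_ℚ(R)=3; free=4−3=1
SNF(R) diag = [2, 2, 6] → torsion [2, 2, 6]

Answer: M ≅ ℤ^1 ⊕ ℤ/2 ⊕ ℤ/2 ⊕ ℤ/6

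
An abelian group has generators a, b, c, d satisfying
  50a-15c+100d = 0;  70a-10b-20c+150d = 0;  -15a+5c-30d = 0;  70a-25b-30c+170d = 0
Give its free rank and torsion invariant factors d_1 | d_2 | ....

rank_ℚ(R)=4; free=4−4=0
SNF(R) diag = [5, 5, 5, 10] → torsion [5, 5, 5, 10]

Answer: M ≅ ℤ/5 ⊕ ℤ/5 ⊕ ℤ/5 ⊕ ℤ/10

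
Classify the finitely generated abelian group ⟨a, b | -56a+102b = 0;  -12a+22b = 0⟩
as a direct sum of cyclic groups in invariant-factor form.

Answer: M ≅ ℤ/2 ⊕ ℤ/4

Derivation:
rank_ℚ(R)=2; free=2−2=0
SNF(R) diag = [2, 4] → torsion [2, 4]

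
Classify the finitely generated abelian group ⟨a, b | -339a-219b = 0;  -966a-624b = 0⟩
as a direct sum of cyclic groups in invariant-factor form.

Answer: M ≅ ℤ/3 ⊕ ℤ/6

Derivation:
rank_ℚ(R)=2; free=2−2=0
SNF(R) diag = [3, 6] → torsion [3, 6]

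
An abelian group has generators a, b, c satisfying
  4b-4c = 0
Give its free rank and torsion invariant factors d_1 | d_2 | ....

rank_ℚ(R)=1; free=3−1=2
SNF(R) diag = [4] → torsion [4]

Answer: M ≅ ℤ^2 ⊕ ℤ/4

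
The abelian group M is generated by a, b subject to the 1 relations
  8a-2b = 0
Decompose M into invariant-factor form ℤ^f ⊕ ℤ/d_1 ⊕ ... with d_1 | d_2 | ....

rank_ℚ(R)=1; free=2−1=1
SNF(R) diag = [2] → torsion [2]

Answer: M ≅ ℤ^1 ⊕ ℤ/2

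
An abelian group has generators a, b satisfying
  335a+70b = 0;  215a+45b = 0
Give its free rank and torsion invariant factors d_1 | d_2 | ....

rank_ℚ(R)=2; free=2−2=0
SNF(R) diag = [5, 5] → torsion [5, 5]

Answer: M ≅ ℤ/5 ⊕ ℤ/5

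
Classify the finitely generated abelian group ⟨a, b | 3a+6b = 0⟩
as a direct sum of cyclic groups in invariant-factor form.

rank_ℚ(R)=1; free=2−1=1
SNF(R) diag = [3] → torsion [3]

Answer: M ≅ ℤ^1 ⊕ ℤ/3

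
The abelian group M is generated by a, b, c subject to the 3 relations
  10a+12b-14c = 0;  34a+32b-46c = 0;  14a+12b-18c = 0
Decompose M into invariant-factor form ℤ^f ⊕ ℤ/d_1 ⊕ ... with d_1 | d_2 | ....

Answer: M ≅ ℤ/2 ⊕ ℤ/4 ⊕ ℤ/8

Derivation:
rank_ℚ(R)=3; free=3−3=0
SNF(R) diag = [2, 4, 8] → torsion [2, 4, 8]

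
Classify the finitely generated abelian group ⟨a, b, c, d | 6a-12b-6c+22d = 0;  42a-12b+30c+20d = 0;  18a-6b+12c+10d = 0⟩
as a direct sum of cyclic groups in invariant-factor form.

Answer: M ≅ ℤ^1 ⊕ ℤ/2 ⊕ ℤ/6 ⊕ ℤ/6

Derivation:
rank_ℚ(R)=3; free=4−3=1
SNF(R) diag = [2, 6, 6] → torsion [2, 6, 6]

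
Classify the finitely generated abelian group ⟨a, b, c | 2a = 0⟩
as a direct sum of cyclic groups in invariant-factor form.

Answer: M ≅ ℤ^2 ⊕ ℤ/2

Derivation:
rank_ℚ(R)=1; free=3−1=2
SNF(R) diag = [2] → torsion [2]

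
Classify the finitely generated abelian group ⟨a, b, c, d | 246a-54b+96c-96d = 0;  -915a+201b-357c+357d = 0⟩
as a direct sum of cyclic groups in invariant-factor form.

Answer: M ≅ ℤ^2 ⊕ ℤ/3 ⊕ ℤ/6

Derivation:
rank_ℚ(R)=2; free=4−2=2
SNF(R) diag = [3, 6] → torsion [3, 6]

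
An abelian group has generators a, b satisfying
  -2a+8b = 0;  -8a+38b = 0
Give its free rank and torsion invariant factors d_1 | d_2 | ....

rank_ℚ(R)=2; free=2−2=0
SNF(R) diag = [2, 6] → torsion [2, 6]

Answer: M ≅ ℤ/2 ⊕ ℤ/6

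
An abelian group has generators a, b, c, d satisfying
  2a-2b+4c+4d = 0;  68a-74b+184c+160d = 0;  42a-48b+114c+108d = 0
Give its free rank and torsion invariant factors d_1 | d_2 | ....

rank_ℚ(R)=3; free=4−3=1
SNF(R) diag = [2, 6, 18] → torsion [2, 6, 18]

Answer: M ≅ ℤ^1 ⊕ ℤ/2 ⊕ ℤ/6 ⊕ ℤ/18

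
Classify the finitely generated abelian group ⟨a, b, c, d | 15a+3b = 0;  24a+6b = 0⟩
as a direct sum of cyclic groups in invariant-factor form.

rank_ℚ(R)=2; free=4−2=2
SNF(R) diag = [3, 6] → torsion [3, 6]

Answer: M ≅ ℤ^2 ⊕ ℤ/3 ⊕ ℤ/6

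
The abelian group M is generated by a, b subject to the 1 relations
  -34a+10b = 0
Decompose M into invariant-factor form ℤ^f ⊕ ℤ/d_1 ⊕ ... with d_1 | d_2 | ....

Answer: M ≅ ℤ^1 ⊕ ℤ/2

Derivation:
rank_ℚ(R)=1; free=2−1=1
SNF(R) diag = [2] → torsion [2]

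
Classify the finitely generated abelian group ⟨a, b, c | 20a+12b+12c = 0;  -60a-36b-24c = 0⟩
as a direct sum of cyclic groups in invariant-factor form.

Answer: M ≅ ℤ^1 ⊕ ℤ/4 ⊕ ℤ/12

Derivation:
rank_ℚ(R)=2; free=3−2=1
SNF(R) diag = [4, 12] → torsion [4, 12]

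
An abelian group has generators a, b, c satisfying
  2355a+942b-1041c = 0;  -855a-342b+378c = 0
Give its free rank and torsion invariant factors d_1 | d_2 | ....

rank_ℚ(R)=2; free=3−2=1
SNF(R) diag = [3, 9] → torsion [3, 9]

Answer: M ≅ ℤ^1 ⊕ ℤ/3 ⊕ ℤ/9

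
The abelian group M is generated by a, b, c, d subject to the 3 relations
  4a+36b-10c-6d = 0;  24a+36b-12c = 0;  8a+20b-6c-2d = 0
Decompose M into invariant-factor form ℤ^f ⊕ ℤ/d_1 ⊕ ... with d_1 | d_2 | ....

Answer: M ≅ ℤ^1 ⊕ ℤ/2 ⊕ ℤ/4 ⊕ ℤ/12

Derivation:
rank_ℚ(R)=3; free=4−3=1
SNF(R) diag = [2, 4, 12] → torsion [2, 4, 12]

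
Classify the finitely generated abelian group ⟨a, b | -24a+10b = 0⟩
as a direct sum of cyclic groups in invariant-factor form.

Answer: M ≅ ℤ^1 ⊕ ℤ/2

Derivation:
rank_ℚ(R)=1; free=2−1=1
SNF(R) diag = [2] → torsion [2]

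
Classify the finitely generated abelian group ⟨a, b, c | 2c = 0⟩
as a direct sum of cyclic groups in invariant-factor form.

Answer: M ≅ ℤ^2 ⊕ ℤ/2

Derivation:
rank_ℚ(R)=1; free=3−1=2
SNF(R) diag = [2] → torsion [2]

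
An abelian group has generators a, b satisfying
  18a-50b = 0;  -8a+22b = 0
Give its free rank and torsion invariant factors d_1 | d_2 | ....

rank_ℚ(R)=2; free=2−2=0
SNF(R) diag = [2, 2] → torsion [2, 2]

Answer: M ≅ ℤ/2 ⊕ ℤ/2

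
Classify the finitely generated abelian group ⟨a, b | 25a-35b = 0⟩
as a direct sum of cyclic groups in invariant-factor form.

Answer: M ≅ ℤ^1 ⊕ ℤ/5

Derivation:
rank_ℚ(R)=1; free=2−1=1
SNF(R) diag = [5] → torsion [5]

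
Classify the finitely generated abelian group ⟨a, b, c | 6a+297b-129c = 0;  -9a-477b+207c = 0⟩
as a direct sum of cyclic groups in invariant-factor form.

rank_ℚ(R)=2; free=3−2=1
SNF(R) diag = [3, 9] → torsion [3, 9]

Answer: M ≅ ℤ^1 ⊕ ℤ/3 ⊕ ℤ/9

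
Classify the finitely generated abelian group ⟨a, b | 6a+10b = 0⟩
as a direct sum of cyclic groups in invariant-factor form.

Answer: M ≅ ℤ^1 ⊕ ℤ/2

Derivation:
rank_ℚ(R)=1; free=2−1=1
SNF(R) diag = [2] → torsion [2]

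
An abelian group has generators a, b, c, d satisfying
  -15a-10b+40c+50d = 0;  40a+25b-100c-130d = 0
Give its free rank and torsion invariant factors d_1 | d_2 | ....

rank_ℚ(R)=2; free=4−2=2
SNF(R) diag = [5, 5] → torsion [5, 5]

Answer: M ≅ ℤ^2 ⊕ ℤ/5 ⊕ ℤ/5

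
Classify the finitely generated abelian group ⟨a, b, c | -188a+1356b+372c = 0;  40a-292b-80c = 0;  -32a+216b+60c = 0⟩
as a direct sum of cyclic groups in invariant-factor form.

Answer: M ≅ ℤ/4 ⊕ ℤ/4 ⊕ ℤ/12

Derivation:
rank_ℚ(R)=3; free=3−3=0
SNF(R) diag = [4, 4, 12] → torsion [4, 4, 12]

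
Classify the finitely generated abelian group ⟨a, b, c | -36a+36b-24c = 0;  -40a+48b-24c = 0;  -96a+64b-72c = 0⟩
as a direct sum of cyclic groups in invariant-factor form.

Answer: M ≅ ℤ/4 ⊕ ℤ/8 ⊕ ℤ/24

Derivation:
rank_ℚ(R)=3; free=3−3=0
SNF(R) diag = [4, 8, 24] → torsion [4, 8, 24]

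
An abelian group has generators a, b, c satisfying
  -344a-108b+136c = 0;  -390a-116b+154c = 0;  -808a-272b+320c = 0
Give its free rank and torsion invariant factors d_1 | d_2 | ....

Answer: M ≅ ℤ/2 ⊕ ℤ/4 ⊕ ℤ/8

Derivation:
rank_ℚ(R)=3; free=3−3=0
SNF(R) diag = [2, 4, 8] → torsion [2, 4, 8]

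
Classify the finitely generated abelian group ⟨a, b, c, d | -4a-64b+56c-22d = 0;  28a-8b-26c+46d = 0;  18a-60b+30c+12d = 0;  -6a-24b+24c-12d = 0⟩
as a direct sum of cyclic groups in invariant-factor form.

Answer: M ≅ ℤ/2 ⊕ ℤ/6 ⊕ ℤ/6 ⊕ ℤ/12

Derivation:
rank_ℚ(R)=4; free=4−4=0
SNF(R) diag = [2, 6, 6, 12] → torsion [2, 6, 6, 12]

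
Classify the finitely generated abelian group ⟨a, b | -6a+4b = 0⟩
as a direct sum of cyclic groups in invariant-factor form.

rank_ℚ(R)=1; free=2−1=1
SNF(R) diag = [2] → torsion [2]

Answer: M ≅ ℤ^1 ⊕ ℤ/2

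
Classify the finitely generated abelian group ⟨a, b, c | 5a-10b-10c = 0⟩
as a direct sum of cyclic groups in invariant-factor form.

rank_ℚ(R)=1; free=3−1=2
SNF(R) diag = [5] → torsion [5]

Answer: M ≅ ℤ^2 ⊕ ℤ/5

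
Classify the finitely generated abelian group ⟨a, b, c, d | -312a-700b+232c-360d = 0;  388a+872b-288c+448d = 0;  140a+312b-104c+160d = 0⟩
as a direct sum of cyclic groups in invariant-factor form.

Answer: M ≅ ℤ^1 ⊕ ℤ/4 ⊕ ℤ/4 ⊕ ℤ/8

Derivation:
rank_ℚ(R)=3; free=4−3=1
SNF(R) diag = [4, 4, 8] → torsion [4, 4, 8]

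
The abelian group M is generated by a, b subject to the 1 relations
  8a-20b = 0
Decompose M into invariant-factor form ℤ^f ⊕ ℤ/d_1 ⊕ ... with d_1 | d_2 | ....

Answer: M ≅ ℤ^1 ⊕ ℤ/4

Derivation:
rank_ℚ(R)=1; free=2−1=1
SNF(R) diag = [4] → torsion [4]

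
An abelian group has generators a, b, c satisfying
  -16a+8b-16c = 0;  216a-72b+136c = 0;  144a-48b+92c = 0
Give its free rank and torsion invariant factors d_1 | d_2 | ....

Answer: M ≅ ℤ/4 ⊕ ℤ/8 ⊕ ℤ/24

Derivation:
rank_ℚ(R)=3; free=3−3=0
SNF(R) diag = [4, 8, 24] → torsion [4, 8, 24]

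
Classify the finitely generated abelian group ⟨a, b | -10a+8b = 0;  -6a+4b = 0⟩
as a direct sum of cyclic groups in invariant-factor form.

Answer: M ≅ ℤ/2 ⊕ ℤ/4

Derivation:
rank_ℚ(R)=2; free=2−2=0
SNF(R) diag = [2, 4] → torsion [2, 4]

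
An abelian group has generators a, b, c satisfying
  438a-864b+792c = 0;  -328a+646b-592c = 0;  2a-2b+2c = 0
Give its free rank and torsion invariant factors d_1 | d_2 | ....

rank_ℚ(R)=3; free=3−3=0
SNF(R) diag = [2, 6, 18] → torsion [2, 6, 18]

Answer: M ≅ ℤ/2 ⊕ ℤ/6 ⊕ ℤ/18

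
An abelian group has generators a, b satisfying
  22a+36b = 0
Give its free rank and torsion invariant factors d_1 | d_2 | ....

Answer: M ≅ ℤ^1 ⊕ ℤ/2

Derivation:
rank_ℚ(R)=1; free=2−1=1
SNF(R) diag = [2] → torsion [2]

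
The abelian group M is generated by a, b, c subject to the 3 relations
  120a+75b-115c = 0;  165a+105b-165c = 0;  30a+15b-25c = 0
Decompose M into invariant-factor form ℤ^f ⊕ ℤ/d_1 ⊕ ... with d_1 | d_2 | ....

Answer: M ≅ ℤ/5 ⊕ ℤ/15 ⊕ ℤ/30

Derivation:
rank_ℚ(R)=3; free=3−3=0
SNF(R) diag = [5, 15, 30] → torsion [5, 15, 30]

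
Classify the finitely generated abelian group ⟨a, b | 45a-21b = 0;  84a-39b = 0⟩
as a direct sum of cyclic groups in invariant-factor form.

Answer: M ≅ ℤ/3 ⊕ ℤ/3

Derivation:
rank_ℚ(R)=2; free=2−2=0
SNF(R) diag = [3, 3] → torsion [3, 3]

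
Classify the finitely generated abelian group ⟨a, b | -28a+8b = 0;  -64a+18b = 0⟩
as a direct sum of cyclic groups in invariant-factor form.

Answer: M ≅ ℤ/2 ⊕ ℤ/4

Derivation:
rank_ℚ(R)=2; free=2−2=0
SNF(R) diag = [2, 4] → torsion [2, 4]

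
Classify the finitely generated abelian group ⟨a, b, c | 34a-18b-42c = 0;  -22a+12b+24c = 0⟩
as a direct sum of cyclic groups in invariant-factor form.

rank_ℚ(R)=2; free=3−2=1
SNF(R) diag = [2, 6] → torsion [2, 6]

Answer: M ≅ ℤ^1 ⊕ ℤ/2 ⊕ ℤ/6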